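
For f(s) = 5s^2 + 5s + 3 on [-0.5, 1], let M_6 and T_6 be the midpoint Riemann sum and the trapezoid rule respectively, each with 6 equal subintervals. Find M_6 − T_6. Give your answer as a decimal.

-0.1171875

M_6 = 8.2109375.
T_6 = 8.328125.
M_6 − T_6 = -0.1171875.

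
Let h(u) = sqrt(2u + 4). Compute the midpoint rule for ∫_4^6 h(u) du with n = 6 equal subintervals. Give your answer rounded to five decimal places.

Δu = (6 − 4)/6 = 1/3.
Midpoints: 25/6, 4.5, 29/6, 31/6, 5.5, 35/6.
h(25/6) ≈ 3.51188, h(4.5) ≈ 3.60555, h(29/6) ≈ 3.69685, h(31/6) ≈ 3.78594, h(5.5) ≈ 3.87298, h(35/6) ≈ 3.95811.
Sum = Δu · [h(25/6) + h(4.5) + h(29/6) + ...].
Sum ≈ 7.47711.

7.47711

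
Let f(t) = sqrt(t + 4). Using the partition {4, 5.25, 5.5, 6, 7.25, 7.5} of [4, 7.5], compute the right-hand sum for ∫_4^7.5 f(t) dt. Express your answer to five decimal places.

11.19384

Subinterval widths: 1.25, 0.25, 0.5, 1.25, 0.25.
Right endpoints: 5.25, 5.5, 6, 7.25, 7.5.
f(5.25) ≈ 3.04138, f(5.5) ≈ 3.08221, f(6) ≈ 3.16228, f(7.25) ≈ 3.35410, f(7.5) ≈ 3.39116.
Sum = Σ Δt_i · f(t_i).
Sum ≈ 11.19384.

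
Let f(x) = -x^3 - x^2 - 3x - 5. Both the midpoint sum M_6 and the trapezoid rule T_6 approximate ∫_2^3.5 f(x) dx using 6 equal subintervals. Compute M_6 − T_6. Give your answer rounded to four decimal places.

M_6 ≈ -64.943359.
T_6 = -65.16015625.
M_6 − T_6 ≈ 0.2168.

0.2168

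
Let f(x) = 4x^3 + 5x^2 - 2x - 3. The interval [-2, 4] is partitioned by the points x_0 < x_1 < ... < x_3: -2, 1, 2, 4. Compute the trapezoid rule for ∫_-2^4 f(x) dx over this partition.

Subinterval widths: 3, 1, 2.
f(-2) = -11, f(1) = 4, f(2) = 45, f(4) = 325.
On each subinterval the trapezoid contributes (Δx_i/2)·[f(x_{i-1}) + f(x_i)].
Sum = 384.

384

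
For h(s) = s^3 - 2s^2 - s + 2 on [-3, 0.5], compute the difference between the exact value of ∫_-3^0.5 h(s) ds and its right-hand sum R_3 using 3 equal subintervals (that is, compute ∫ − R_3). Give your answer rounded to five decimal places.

Exact integral: ∫_-3^0.5 h(s) ds ≈ -26.9427083.
R_3 ≈ -7.5185185.
Error ≈ -26.9427083 − (-7.5185185) ≈ -19.42419.

-19.42419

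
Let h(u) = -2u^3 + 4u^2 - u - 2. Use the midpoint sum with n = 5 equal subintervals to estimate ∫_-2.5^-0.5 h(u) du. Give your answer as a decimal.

38.82

Δu = (-0.5 − (-2.5))/5 = 0.4.
Midpoints: -2.3, -1.9, -1.5, -1.1, -0.7.
h(-2.3) = 45.794, h(-1.9) = 28.058, h(-1.5) = 15.25, h(-1.1) = 6.602, h(-0.7) = 1.346.
Sum = Δu · [h(-2.3) + h(-1.9) + h(-1.5) + h(-1.1) + h(-0.7)].
Sum = 38.82.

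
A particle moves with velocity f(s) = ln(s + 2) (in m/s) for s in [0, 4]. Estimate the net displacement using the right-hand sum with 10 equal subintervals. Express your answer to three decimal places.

Δs = (4 − 0)/10 = 0.4.
Right endpoints: 0.4, 0.8, 1.2, 1.6, 2, 2.4, 2.8, 3.2, 3.6, 4.
f(0.4) ≈ 0.875, f(0.8) ≈ 1.030, f(1.2) ≈ 1.163, f(1.6) ≈ 1.281, f(2) ≈ 1.386, f(2.4) ≈ 1.482, f(2.8) ≈ 1.569, f(3.2) ≈ 1.649, f(3.6) ≈ 1.723, f(4) ≈ 1.792.
Sum = Δs · [f(0.4) + f(0.8) + f(1.2) + ...].
Sum ≈ 5.580.

5.580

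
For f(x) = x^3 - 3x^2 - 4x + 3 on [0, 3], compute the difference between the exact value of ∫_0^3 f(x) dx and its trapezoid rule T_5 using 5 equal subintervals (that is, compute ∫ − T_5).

Exact integral: ∫_0^3 f(x) dx = -15.75.
T_5 = -15.48.
Error = -15.75 − (-15.48) = -0.27.

-0.27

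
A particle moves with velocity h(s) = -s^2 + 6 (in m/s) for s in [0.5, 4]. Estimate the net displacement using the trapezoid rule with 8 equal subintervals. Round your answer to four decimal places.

Δs = (4 − 0.5)/8 = 0.4375.
h(0.5) = 5.75, h(0.9375) = 5.12109375, h(1.375) = 4.109375, h(1.8125) = 2.71484375, h(2.25) = 0.9375, h(2.6875) = -1.22265625, h(3.125) = -3.765625, h(3.5625) = -6.69140625, h(4) = -10.
T_8 = (Δs/2)·[h(s_0) + 2h(s_1) + ... + 2h(s_{7}) + h(s_8)].
Sum ≈ -0.4033.

-0.4033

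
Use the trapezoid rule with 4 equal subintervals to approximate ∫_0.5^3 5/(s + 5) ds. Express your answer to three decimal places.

1.876

Δs = (3 − 0.5)/4 = 0.625.
f(0.5) = 10/11, f(1.125) = 40/49, f(1.75) = 20/27, f(2.375) = 40/59, f(3) = 0.625.
T_4 = (Δs/2)·[f(s_0) + 2f(s_1) + 2f(s_2) + 2f(s_3) + f(s_4)].
Sum ≈ 1.876.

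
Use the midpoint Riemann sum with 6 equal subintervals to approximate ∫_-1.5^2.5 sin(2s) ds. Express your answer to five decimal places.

Δs = (2.5 − (-1.5))/6 = 2/3.
Midpoints: -7/6, -0.5, 1/6, 5/6, 1.5, 13/6.
f(-7/6) ≈ -0.72309, f(-0.5) ≈ -0.84147, f(1/6) ≈ 0.32719, f(5/6) ≈ 0.99541, f(1.5) ≈ 0.14112, f(13/6) ≈ -0.92901.
Sum = Δs · [f(-7/6) + f(-0.5) + f(1/6) + ...].
Sum ≈ -0.68657.

-0.68657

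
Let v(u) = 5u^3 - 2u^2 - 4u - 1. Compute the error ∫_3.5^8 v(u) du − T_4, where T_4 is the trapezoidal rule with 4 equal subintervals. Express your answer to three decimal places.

Exact integral: ∫_3.5^8 v(u) du = 4511.671875.
T_4 ≈ 4591.64355.
Error ≈ 4511.671875 − 4591.64355 ≈ -79.972.

-79.972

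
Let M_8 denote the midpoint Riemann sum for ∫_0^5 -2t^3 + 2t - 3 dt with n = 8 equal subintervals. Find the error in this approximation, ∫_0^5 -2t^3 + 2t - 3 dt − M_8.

-2.44140625

Exact integral: ∫_0^5 f(t) dt = -302.5.
M_8 = -300.05859375.
Error = -302.5 − (-300.05859375) = -2.44140625.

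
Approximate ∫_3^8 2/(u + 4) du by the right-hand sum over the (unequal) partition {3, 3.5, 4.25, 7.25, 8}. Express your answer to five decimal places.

0.97348

Subinterval widths: 0.5, 0.75, 3, 0.75.
Right endpoints: 3.5, 4.25, 7.25, 8.
f(3.5) = 4/15, f(4.25) = 8/33, f(7.25) = 8/45, f(8) = 1/6.
Sum = Σ Δu_i · f(u_i).
Sum ≈ 0.97348.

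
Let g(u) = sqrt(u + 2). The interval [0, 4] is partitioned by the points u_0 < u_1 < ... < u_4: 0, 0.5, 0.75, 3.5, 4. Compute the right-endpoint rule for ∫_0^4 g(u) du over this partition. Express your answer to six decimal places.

8.879214

Subinterval widths: 0.5, 0.25, 2.75, 0.5.
Right endpoints: 0.5, 0.75, 3.5, 4.
g(0.5) ≈ 1.581139, g(0.75) ≈ 1.658312, g(3.5) ≈ 2.345208, g(4) ≈ 2.449490.
Sum = Σ Δu_i · g(u_i).
Sum ≈ 8.879214.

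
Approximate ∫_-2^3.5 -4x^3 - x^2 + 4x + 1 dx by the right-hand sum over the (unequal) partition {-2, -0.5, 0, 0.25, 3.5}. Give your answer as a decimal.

Subinterval widths: 1.5, 0.5, 0.25, 3.25.
Right endpoints: -0.5, 0, 0.25, 3.5.
f(-0.5) = -0.75, f(0) = 1, f(0.25) = 1.875, f(3.5) = -168.75.
Sum = Σ Δx_i · f(x_i).
Sum = -548.59375.

-548.59375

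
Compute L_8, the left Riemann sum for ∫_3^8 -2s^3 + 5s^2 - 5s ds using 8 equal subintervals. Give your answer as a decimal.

-1120.78125

Δs = (8 − 3)/8 = 0.625.
Left endpoints: 3, 3.625, 4.25, 4.875, 5.5, 6.125, 6.75, 7.375.
f(3) = -24, f(3.625) = -47.69140625, f(4.25) = -84.46875, f(4.875) = -137.26171875, f(5.5) = -209, f(6.125) = -302.61328125, f(6.75) = -421.03125, f(7.375) = -567.18359375.
Sum = Δs · [f(3) + f(3.625) + f(4.25) + ...].
Sum = -1120.78125.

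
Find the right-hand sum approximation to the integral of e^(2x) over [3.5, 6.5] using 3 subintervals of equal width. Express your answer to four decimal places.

510390.6177

Δx = (6.5 − 3.5)/3 = 1.
Right endpoints: 4.5, 5.5, 6.5.
f(4.5) ≈ 8103.0839, f(5.5) ≈ 59874.1417, f(6.5) ≈ 442413.3920.
Sum = Δx · [f(4.5) + f(5.5) + f(6.5)].
Sum ≈ 510390.6177.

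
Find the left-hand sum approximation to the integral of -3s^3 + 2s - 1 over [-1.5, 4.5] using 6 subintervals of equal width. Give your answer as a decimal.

-169.5

Δs = (4.5 − (-1.5))/6 = 1.
Left endpoints: -1.5, -0.5, 0.5, 1.5, 2.5, 3.5.
f(-1.5) = 6.125, f(-0.5) = -1.625, f(0.5) = -0.375, f(1.5) = -8.125, f(2.5) = -42.875, f(3.5) = -122.625.
Sum = Δs · [f(-1.5) + f(-0.5) + f(0.5) + ...].
Sum = -169.5.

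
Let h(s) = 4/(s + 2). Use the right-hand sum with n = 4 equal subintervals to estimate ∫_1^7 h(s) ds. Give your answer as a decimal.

3.8

Δs = (7 − 1)/4 = 1.5.
Right endpoints: 2.5, 4, 5.5, 7.
h(2.5) = 8/9, h(4) = 2/3, h(5.5) = 8/15, h(7) = 4/9.
Sum = Δs · [h(2.5) + h(4) + h(5.5) + h(7)].
Sum = 3.8.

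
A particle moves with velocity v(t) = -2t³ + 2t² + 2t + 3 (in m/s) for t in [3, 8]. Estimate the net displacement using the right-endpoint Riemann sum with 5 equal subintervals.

Δt = (8 − 3)/5 = 1.
Right endpoints: 4, 5, 6, 7, 8.
v(4) = -85, v(5) = -187, v(6) = -345, v(7) = -571, v(8) = -877.
Sum = Δt · [v(4) + v(5) + v(6) + v(7) + v(8)].
Sum = -2065.

-2065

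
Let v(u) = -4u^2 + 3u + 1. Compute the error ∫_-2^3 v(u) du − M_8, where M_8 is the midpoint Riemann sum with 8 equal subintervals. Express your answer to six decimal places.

Exact integral: ∫_-2^3 v(u) du ≈ -34.16666667.
M_8 = -33.515625.
Error ≈ -34.16666667 − (-33.515625) ≈ -0.651042.

-0.651042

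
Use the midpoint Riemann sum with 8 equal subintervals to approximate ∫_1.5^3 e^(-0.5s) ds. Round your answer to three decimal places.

0.498

Δs = (3 − 1.5)/8 = 0.1875.
Midpoints: 1.59375, 1.78125, 1.96875, 2.15625, 2.34375, 2.53125, 2.71875, 2.90625.
f(1.59375) ≈ 0.451, f(1.78125) ≈ 0.410, f(1.96875) ≈ 0.374, f(2.15625) ≈ 0.340, f(2.34375) ≈ 0.310, f(2.53125) ≈ 0.282, f(2.71875) ≈ 0.257, f(2.90625) ≈ 0.234.
Sum = Δs · [f(1.59375) + f(1.78125) + f(1.96875) + ...].
Sum ≈ 0.498.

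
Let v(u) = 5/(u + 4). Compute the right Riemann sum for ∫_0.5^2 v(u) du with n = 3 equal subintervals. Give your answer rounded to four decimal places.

1.3712

Δu = (2 − 0.5)/3 = 0.5.
Right endpoints: 1, 1.5, 2.
v(1) = 1, v(1.5) = 10/11, v(2) = 5/6.
Sum = Δu · [v(1) + v(1.5) + v(2)].
Sum ≈ 1.3712.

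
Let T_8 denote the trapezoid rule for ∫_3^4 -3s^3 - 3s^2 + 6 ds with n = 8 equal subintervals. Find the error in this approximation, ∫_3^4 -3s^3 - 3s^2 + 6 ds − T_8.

0.08984375

Exact integral: ∫_3^4 f(s) ds = -162.25.
T_8 = -162.33984375.
Error = -162.25 − (-162.33984375) = 0.08984375.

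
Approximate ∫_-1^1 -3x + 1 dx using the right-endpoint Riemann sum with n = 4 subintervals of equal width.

0.5

Δx = (1 − (-1))/4 = 0.5.
Right endpoints: -0.5, 0, 0.5, 1.
f(-0.5) = 2.5, f(0) = 1, f(0.5) = -0.5, f(1) = -2.
Sum = Δx · [f(-0.5) + f(0) + f(0.5) + f(1)].
Sum = 0.5.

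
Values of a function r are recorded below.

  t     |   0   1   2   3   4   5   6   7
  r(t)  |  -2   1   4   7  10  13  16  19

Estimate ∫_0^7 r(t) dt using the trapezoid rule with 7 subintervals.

59.5

Δt = 1.
T_7 = (1/2)·[(-2) + 2·1 + 2·4 + 2·7 + 2·10 + 2·13 + 2·16 + 19] = 59.5.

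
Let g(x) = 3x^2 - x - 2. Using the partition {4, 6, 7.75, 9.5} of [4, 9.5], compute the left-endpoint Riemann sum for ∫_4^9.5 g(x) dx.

Subinterval widths: 2, 1.75, 1.75.
Left endpoints: 4, 6, 7.75.
g(4) = 42, g(6) = 100, g(7.75) = 170.4375.
Sum = Σ Δx_i · g(x_i).
Sum = 557.265625.

557.265625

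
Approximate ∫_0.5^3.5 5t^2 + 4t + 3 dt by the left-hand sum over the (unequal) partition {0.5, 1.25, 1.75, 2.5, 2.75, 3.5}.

81.5

Subinterval widths: 0.75, 0.5, 0.75, 0.25, 0.75.
Left endpoints: 0.5, 1.25, 1.75, 2.5, 2.75.
f(0.5) = 6.25, f(1.25) = 15.8125, f(1.75) = 25.3125, f(2.5) = 44.25, f(2.75) = 51.8125.
Sum = Σ Δt_i · f(t_i).
Sum = 81.5.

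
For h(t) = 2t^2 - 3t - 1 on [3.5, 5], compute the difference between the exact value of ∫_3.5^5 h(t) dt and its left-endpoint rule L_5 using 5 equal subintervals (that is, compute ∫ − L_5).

3.105

Exact integral: ∫_3.5^5 h(t) dt = 34.125.
L_5 = 31.02.
Error = 34.125 − 31.02 = 3.105.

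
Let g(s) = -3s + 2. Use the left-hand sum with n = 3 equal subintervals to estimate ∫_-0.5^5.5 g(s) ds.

-15

Δs = (5.5 − (-0.5))/3 = 2.
Left endpoints: -0.5, 1.5, 3.5.
g(-0.5) = 3.5, g(1.5) = -2.5, g(3.5) = -8.5.
Sum = Δs · [g(-0.5) + g(1.5) + g(3.5)].
Sum = -15.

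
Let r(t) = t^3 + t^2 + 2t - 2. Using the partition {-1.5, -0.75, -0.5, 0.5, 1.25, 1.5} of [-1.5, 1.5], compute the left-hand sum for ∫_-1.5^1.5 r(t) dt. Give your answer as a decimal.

Subinterval widths: 0.75, 0.25, 1, 0.75, 0.25.
Left endpoints: -1.5, -0.75, -0.5, 0.5, 1.25.
r(-1.5) = -6.125, r(-0.75) = -3.359375, r(-0.5) = -2.875, r(0.5) = -0.625, r(1.25) = 4.015625.
Sum = Σ Δt_i · r(t_i).
Sum = -7.7734375.

-7.7734375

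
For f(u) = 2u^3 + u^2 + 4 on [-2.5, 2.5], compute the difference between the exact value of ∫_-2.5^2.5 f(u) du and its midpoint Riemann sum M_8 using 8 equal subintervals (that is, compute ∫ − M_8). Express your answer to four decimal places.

0.1628

Exact integral: ∫_-2.5^2.5 f(u) du ≈ 30.416667.
M_8 = 30.25390625.
Error ≈ 30.416667 − 30.25390625 ≈ 0.1628.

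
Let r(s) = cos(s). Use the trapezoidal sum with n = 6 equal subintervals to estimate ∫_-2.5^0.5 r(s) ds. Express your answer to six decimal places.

1.055347

Δs = (0.5 − (-2.5))/6 = 0.5.
r(-2.5) ≈ -0.801144, r(-2) ≈ -0.416147, r(-1.5) ≈ 0.070737, r(-1) ≈ 0.540302, r(-0.5) ≈ 0.877583, r(0) ≈ 1.000000, r(0.5) ≈ 0.877583.
T_6 = (Δs/2)·[r(s_0) + 2r(s_1) + ... + 2r(s_{5}) + r(s_6)].
Sum ≈ 1.055347.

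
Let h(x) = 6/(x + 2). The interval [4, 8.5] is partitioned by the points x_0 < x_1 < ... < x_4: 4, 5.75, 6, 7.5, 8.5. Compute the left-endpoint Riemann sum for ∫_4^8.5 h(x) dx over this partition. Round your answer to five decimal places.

3.70013

Subinterval widths: 1.75, 0.25, 1.5, 1.
Left endpoints: 4, 5.75, 6, 7.5.
h(4) = 1, h(5.75) = 24/31, h(6) = 0.75, h(7.5) = 12/19.
Sum = Σ Δx_i · h(x_i).
Sum ≈ 3.70013.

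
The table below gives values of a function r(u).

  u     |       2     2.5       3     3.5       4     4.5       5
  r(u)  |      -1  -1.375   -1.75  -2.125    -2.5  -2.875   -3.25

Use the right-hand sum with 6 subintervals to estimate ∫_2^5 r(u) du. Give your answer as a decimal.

-6.9375

Δu = 0.5.
Sum = 0.5·[(-1.375) + (-1.75) + (-2.125) + (-2.5) + (-2.875) + (-3.25)] = -6.9375.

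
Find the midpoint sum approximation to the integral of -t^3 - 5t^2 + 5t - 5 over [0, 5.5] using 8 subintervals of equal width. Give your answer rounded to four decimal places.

Δt = (5.5 − 0)/8 = 0.6875.
Midpoints: 0.34375, 1.03125, 1.71875, 2.40625, 3.09375, 3.78125, 4.46875, 5.15625.
f(0.34375) = -128211/32768, f(1.03125) = -205057/32768, f(1.71875) = -532615/32768, f(2.40625) = -1174773/32768, f(3.09375) = -2195419/32768, f(3.78125) = -3658441/32768, f(4.46875) = -5627727/32768, f(5.15625) = -8167165/32768.
Sum = Δt · [f(0.34375) + f(1.03125) + f(1.71875) + ...].
Sum ≈ -455.0619.

-455.0619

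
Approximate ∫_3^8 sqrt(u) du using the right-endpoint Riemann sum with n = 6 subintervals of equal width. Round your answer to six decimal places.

12.071205

Δu = (8 − 3)/6 = 5/6.
Right endpoints: 23/6, 14/3, 5.5, 19/3, 43/6, 8.
f(23/6) ≈ 1.957890, f(14/3) ≈ 2.160247, f(5.5) ≈ 2.345208, f(19/3) ≈ 2.516611, f(43/6) ≈ 2.677063, f(8) ≈ 2.828427.
Sum = Δu · [f(23/6) + f(14/3) + f(5.5) + ...].
Sum ≈ 12.071205.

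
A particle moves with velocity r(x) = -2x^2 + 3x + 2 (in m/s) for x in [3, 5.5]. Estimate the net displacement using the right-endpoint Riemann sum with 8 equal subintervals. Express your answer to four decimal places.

-61.5918

Δx = (5.5 − 3)/8 = 0.3125.
Right endpoints: 3.3125, 3.625, 3.9375, 4.25, 4.5625, 4.875, 5.1875, 5.5.
r(3.3125) = -10.0078125, r(3.625) = -13.40625, r(3.9375) = -17.1953125, r(4.25) = -21.375, r(4.5625) = -25.9453125, r(4.875) = -30.90625, r(5.1875) = -36.2578125, r(5.5) = -42.
Sum = Δx · [r(3.3125) + r(3.625) + r(3.9375) + ...].
Sum ≈ -61.5918.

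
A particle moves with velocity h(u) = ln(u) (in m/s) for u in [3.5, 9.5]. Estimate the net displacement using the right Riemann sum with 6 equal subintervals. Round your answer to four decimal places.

Δu = (9.5 − 3.5)/6 = 1.
Right endpoints: 4.5, 5.5, 6.5, 7.5, 8.5, 9.5.
h(4.5) ≈ 1.5041, h(5.5) ≈ 1.7047, h(6.5) ≈ 1.8718, h(7.5) ≈ 2.0149, h(8.5) ≈ 2.1401, h(9.5) ≈ 2.2513.
Sum = Δu · [h(4.5) + h(5.5) + h(6.5) + ...].
Sum ≈ 11.4869.

11.4869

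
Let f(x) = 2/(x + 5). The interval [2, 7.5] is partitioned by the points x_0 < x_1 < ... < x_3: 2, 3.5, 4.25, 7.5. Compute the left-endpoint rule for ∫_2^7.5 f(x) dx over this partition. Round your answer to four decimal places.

Subinterval widths: 1.5, 0.75, 3.25.
Left endpoints: 2, 3.5, 4.25.
f(2) = 2/7, f(3.5) = 4/17, f(4.25) = 8/37.
Sum = Σ Δx_i · f(x_i).
Sum ≈ 1.3077.

1.3077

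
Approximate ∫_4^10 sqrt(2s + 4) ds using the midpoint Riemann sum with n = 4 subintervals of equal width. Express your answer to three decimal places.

25.343

Δs = (10 − 4)/4 = 1.5.
Midpoints: 4.75, 6.25, 7.75, 9.25.
f(4.75) ≈ 3.674, f(6.25) ≈ 4.062, f(7.75) ≈ 4.416, f(9.25) ≈ 4.743.
Sum = Δs · [f(4.75) + f(6.25) + f(7.75) + f(9.25)].
Sum ≈ 25.343.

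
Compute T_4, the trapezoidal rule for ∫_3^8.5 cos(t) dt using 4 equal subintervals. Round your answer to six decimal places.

0.550380

Δt = (8.5 − 3)/4 = 1.375.
f(3) ≈ -0.989992, f(4.375) ≈ -0.331024, f(5.75) ≈ 0.861192, f(7.125) ≈ 0.666110, f(8.5) ≈ -0.602012.
T_4 = (Δt/2)·[f(t_0) + 2f(t_1) + 2f(t_2) + 2f(t_3) + f(t_4)].
Sum ≈ 0.550380.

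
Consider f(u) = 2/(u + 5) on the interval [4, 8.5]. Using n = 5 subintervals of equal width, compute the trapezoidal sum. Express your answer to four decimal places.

Δu = (8.5 − 4)/5 = 0.9.
f(4) = 2/9, f(4.9) = 20/99, f(5.8) = 5/27, f(6.7) = 20/117, f(7.6) = 10/63, f(8.5) = 4/27.
T_5 = (Δu/2)·[f(u_0) + 2f(u_1) + ... + 2f(u_{4}) + f(u_5)].
Sum ≈ 0.8119.

0.8119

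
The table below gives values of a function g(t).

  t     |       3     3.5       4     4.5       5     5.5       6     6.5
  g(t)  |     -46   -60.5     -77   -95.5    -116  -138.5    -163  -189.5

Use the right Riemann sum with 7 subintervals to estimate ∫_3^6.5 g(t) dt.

-420

Δt = 0.5.
Sum = 0.5·[(-60.5) + (-77) + (-95.5) + (-116) + (-138.5) + (-163) + (-189.5)] = -420.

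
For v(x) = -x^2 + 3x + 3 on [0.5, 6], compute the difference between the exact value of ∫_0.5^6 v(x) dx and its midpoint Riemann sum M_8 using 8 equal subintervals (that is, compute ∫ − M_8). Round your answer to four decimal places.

Exact integral: ∫_0.5^6 v(x) dx ≈ -1.833333.
M_8 ≈ -1.616699.
Error ≈ -1.833333 − (-1.616699) ≈ -0.2166.

-0.2166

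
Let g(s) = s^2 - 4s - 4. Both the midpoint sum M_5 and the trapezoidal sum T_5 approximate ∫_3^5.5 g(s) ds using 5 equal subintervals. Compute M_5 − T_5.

M_5 = -6.09375.
T_5 = -5.9375.
M_5 − T_5 = -0.15625.

-0.15625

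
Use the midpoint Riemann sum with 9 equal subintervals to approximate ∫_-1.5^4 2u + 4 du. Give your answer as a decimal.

Δu = (4 − (-1.5))/9 = 11/18.
Midpoints: -43/36, -7/12, 1/36, 23/36, 1.25, 67/36, 89/36, 37/12, 133/36.
f(-43/36) = 29/18, f(-7/12) = 17/6, f(1/36) = 73/18, f(23/36) = 95/18, f(1.25) = 6.5, f(67/36) = 139/18, f(89/36) = 161/18, f(37/12) = 61/6, f(133/36) = 205/18.
Sum = Δu · [f(-43/36) + f(-7/12) + f(1/36) + ...].
Sum = 35.75.

35.75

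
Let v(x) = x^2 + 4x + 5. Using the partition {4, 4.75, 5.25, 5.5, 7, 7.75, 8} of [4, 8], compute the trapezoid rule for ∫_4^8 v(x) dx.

266.0625

Subinterval widths: 0.75, 0.5, 0.25, 1.5, 0.75, 0.25.
v(4) = 37, v(4.75) = 46.5625, v(5.25) = 53.5625, v(5.5) = 57.25, v(7) = 82, v(7.75) = 96.0625, v(8) = 101.
On each subinterval the trapezoid contributes (Δx_i/2)·[v(x_{i-1}) + v(x_i)].
Sum = 266.0625.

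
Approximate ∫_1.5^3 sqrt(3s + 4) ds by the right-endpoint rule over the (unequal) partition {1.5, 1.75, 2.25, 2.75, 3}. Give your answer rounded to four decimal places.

Subinterval widths: 0.25, 0.5, 0.5, 0.25.
Right endpoints: 1.75, 2.25, 2.75, 3.
f(1.75) ≈ 3.0414, f(2.25) ≈ 3.2787, f(2.75) ≈ 3.5000, f(3) ≈ 3.6056.
Sum = Σ Δs_i · f(s_i).
Sum ≈ 5.0511.

5.0511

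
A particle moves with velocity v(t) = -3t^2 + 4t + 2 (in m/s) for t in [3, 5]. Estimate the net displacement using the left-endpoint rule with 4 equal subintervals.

-52.25

Δt = (5 − 3)/4 = 0.5.
Left endpoints: 3, 3.5, 4, 4.5.
v(3) = -13, v(3.5) = -20.75, v(4) = -30, v(4.5) = -40.75.
Sum = Δt · [v(3) + v(3.5) + v(4) + v(4.5)].
Sum = -52.25.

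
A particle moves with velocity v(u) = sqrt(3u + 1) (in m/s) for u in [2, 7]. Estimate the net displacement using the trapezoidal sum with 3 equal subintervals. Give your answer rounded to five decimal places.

18.75882

Δu = (7 − 2)/3 = 5/3.
v(2) ≈ 2.64575, v(11/3) ≈ 3.46410, v(16/3) ≈ 4.12311, v(7) ≈ 4.69042.
T_3 = (Δu/2)·[v(u_0) + 2v(u_1) + 2v(u_2) + v(u_3)].
Sum ≈ 18.75882.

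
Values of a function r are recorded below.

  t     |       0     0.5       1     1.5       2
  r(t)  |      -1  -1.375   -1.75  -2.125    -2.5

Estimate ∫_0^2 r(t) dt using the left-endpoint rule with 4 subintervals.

-3.125

Δt = 0.5.
Sum = 0.5·[(-1) + (-1.375) + (-1.75) + (-2.125)] = -3.125.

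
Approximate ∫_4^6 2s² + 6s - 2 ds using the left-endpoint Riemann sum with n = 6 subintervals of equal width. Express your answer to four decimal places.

Δs = (6 − 4)/6 = 1/3.
Left endpoints: 4, 13/3, 14/3, 5, 16/3, 17/3.
f(4) = 54, f(13/3) = 554/9, f(14/3) = 626/9, f(5) = 78, f(16/3) = 782/9, f(17/3) = 866/9.
Sum = Δs · [f(4) + f(13/3) + f(14/3) + ...].
Sum ≈ 148.7407.

148.7407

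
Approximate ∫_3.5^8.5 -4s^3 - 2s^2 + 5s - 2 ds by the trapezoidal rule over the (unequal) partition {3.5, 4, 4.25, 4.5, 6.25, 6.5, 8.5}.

-5494.359375

Subinterval widths: 0.5, 0.25, 0.25, 1.75, 0.25, 2.
f(3.5) = -180.5, f(4) = -270, f(4.25) = -323.9375, f(4.5) = -384.5, f(6.25) = -1025.4375, f(6.5) = -1152.5, f(8.5) = -2560.5.
On each subinterval the trapezoid contributes (Δs_i/2)·[f(s_{i-1}) + f(s_i)].
Sum = -5494.359375.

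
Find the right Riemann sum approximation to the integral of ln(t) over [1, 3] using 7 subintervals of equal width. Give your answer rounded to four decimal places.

1.4483

Δt = (3 − 1)/7 = 2/7.
Right endpoints: 9/7, 11/7, 13/7, 15/7, 17/7, 19/7, 3.
f(9/7) ≈ 0.2513, f(11/7) ≈ 0.4520, f(13/7) ≈ 0.6190, f(15/7) ≈ 0.7621, f(17/7) ≈ 0.8873, f(19/7) ≈ 0.9985, f(3) ≈ 1.0986.
Sum = Δt · [f(9/7) + f(11/7) + f(13/7) + ...].
Sum ≈ 1.4483.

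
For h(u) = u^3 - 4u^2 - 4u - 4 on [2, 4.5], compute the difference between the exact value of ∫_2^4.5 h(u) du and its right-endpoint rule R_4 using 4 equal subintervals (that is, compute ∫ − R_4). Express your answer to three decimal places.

-3.475

Exact integral: ∫_2^4.5 h(u) du ≈ -54.81771.
R_4 ≈ -51.34277.
Error ≈ -54.81771 − (-51.34277) ≈ -3.475.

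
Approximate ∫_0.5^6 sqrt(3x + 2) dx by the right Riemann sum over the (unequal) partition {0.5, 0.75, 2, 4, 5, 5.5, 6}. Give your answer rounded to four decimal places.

20.0440

Subinterval widths: 0.25, 1.25, 2, 1, 0.5, 0.5.
Right endpoints: 0.75, 2, 4, 5, 5.5, 6.
f(0.75) ≈ 2.0616, f(2) ≈ 2.8284, f(4) ≈ 3.7417, f(5) ≈ 4.1231, f(5.5) ≈ 4.3012, f(6) ≈ 4.4721.
Sum = Σ Δx_i · f(x_i).
Sum ≈ 20.0440.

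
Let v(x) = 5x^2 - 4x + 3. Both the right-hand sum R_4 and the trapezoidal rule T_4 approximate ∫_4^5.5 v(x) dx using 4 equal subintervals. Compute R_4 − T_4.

R_4 = 159.03515625.
T_4 = 146.80078125.
R_4 − T_4 = 12.234375.

12.234375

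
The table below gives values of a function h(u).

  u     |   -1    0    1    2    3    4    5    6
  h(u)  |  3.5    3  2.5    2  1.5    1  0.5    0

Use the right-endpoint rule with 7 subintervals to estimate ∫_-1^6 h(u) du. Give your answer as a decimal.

10.5

Δu = 1.
Sum = 1·[3 + 2.5 + 2 + 1.5 + 1 + 0.5 + 0] = 10.5.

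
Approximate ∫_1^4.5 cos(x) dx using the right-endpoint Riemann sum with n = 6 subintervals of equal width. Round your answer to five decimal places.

-1.98620

Δx = (4.5 − 1)/6 = 7/12.
Right endpoints: 19/12, 13/6, 2.75, 10/3, 47/12, 4.5.
f(19/12) ≈ -0.01254, f(13/6) ≈ -0.56123, f(2.75) ≈ -0.92430, f(10/3) ≈ -0.98167, f(47/12) ≈ -0.71437, f(4.5) ≈ -0.21080.
Sum = Δx · [f(19/12) + f(13/6) + f(2.75) + ...].
Sum ≈ -1.98620.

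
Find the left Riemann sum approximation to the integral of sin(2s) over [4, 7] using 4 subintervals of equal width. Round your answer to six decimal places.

Δs = (7 − 4)/4 = 0.75.
Left endpoints: 4, 4.75, 5.5, 6.25.
f(4) ≈ 0.989358, f(4.75) ≈ -0.075151, f(5.5) ≈ -0.999990, f(6.25) ≈ -0.066322.
Sum = Δs · [f(4) + f(4.75) + f(5.5) + f(6.25)].
Sum ≈ -0.114079.

-0.114079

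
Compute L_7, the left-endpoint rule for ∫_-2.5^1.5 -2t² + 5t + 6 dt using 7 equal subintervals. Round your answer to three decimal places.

-7.102

Δt = (1.5 − (-2.5))/7 = 4/7.
Left endpoints: -2.5, -27/14, -19/14, -11/14, -3/14, 5/14, 13/14.
f(-2.5) = -19, f(-27/14) = -543/49, f(-19/14) = -219/49, f(-11/14) = 41/49, f(-3/14) = 237/49, f(5/14) = 369/49, f(13/14) = 437/49.
Sum = Δt · [f(-2.5) + f(-27/14) + f(-19/14) + ...].
Sum ≈ -7.102.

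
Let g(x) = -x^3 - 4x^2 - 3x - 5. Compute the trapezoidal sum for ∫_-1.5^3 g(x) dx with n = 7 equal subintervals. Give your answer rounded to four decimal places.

Δx = (3 − (-1.5))/7 = 9/14.
g(-1.5) = -6.125, g(-6/7) = -1625/343, g(-3/14) = -12433/2744, g(3/7) = -2435/343, g(15/14) = -38515/2744, g(12/7) = -9239/343, g(33/14) = -130045/2744, g(3) = -77.
T_7 = (Δx/2)·[g(x_0) + 2g(x_1) + ... + 2g(x_{6}) + g(x_7)].
Sum ≈ -94.0466.

-94.0466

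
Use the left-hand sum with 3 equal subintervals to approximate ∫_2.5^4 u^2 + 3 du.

18.25

Δu = (4 − 2.5)/3 = 0.5.
Left endpoints: 2.5, 3, 3.5.
f(2.5) = 9.25, f(3) = 12, f(3.5) = 15.25.
Sum = Δu · [f(2.5) + f(3) + f(3.5)].
Sum = 18.25.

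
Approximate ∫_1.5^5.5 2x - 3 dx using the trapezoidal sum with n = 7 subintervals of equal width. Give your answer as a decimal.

Δx = (5.5 − 1.5)/7 = 4/7.
f(1.5) = 0, f(29/14) = 8/7, f(37/14) = 16/7, f(45/14) = 24/7, f(53/14) = 32/7, f(61/14) = 40/7, f(69/14) = 48/7, f(5.5) = 8.
T_7 = (Δx/2)·[f(x_0) + 2f(x_1) + ... + 2f(x_{6}) + f(x_7)].
Sum = 16.

16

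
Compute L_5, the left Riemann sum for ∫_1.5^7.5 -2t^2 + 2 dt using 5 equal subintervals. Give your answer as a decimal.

-205.08

Δt = (7.5 − 1.5)/5 = 1.2.
Left endpoints: 1.5, 2.7, 3.9, 5.1, 6.3.
f(1.5) = -2.5, f(2.7) = -12.58, f(3.9) = -28.42, f(5.1) = -50.02, f(6.3) = -77.38.
Sum = Δt · [f(1.5) + f(2.7) + f(3.9) + f(5.1) + f(6.3)].
Sum = -205.08.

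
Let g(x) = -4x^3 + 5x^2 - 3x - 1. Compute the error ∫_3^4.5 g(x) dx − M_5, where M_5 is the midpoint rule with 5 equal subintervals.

-0.45

Exact integral: ∫_3^4.5 g(x) dx = -240.5625.
M_5 = -240.1125.
Error = -240.5625 − (-240.1125) = -0.45.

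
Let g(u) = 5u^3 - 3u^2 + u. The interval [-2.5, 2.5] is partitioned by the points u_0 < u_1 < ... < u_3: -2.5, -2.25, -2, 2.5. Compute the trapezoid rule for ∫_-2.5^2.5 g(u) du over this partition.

Subinterval widths: 0.25, 0.25, 4.5.
g(-2.5) = -99.375, g(-2.25) = -74.390625, g(-2) = -54, g(2.5) = 61.875.
On each subinterval the trapezoid contributes (Δu_i/2)·[g(u_{i-1}) + g(u_i)].
Sum = -20.05078125.

-20.05078125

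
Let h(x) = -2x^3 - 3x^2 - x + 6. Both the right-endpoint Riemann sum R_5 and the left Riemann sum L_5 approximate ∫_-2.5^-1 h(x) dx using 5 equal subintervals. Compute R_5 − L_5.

R_5 = 13.95.
L_5 = 18.45.
R_5 − L_5 = -4.5.

-4.5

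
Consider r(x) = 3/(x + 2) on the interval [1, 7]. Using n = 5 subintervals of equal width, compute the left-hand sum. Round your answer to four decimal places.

Δx = (7 − 1)/5 = 1.2.
Left endpoints: 1, 2.2, 3.4, 4.6, 5.8.
r(1) = 1, r(2.2) = 5/7, r(3.4) = 5/9, r(4.6) = 5/11, r(5.8) = 5/13.
Sum = Δx · [r(1) + r(2.2) + r(3.4) + r(4.6) + r(5.8)].
Sum ≈ 3.7308.

3.7308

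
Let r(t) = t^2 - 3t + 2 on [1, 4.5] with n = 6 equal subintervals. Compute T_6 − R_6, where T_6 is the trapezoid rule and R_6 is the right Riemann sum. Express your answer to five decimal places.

T_6 ≈ 8.3651620.
R_6 ≈ 10.9172454.
T_6 − R_6 ≈ -2.55208.

-2.55208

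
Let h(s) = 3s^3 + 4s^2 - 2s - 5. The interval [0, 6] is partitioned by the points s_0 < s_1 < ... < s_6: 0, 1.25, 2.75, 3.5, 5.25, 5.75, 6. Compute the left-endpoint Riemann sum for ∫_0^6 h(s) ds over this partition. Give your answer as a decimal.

788.0625

Subinterval widths: 1.25, 1.5, 0.75, 1.75, 0.5, 0.25.
Left endpoints: 0, 1.25, 2.75, 3.5, 5.25, 5.75.
h(0) = -5, h(1.25) = 4.609375, h(2.75) = 82.140625, h(3.5) = 165.625, h(5.25) = 528.859375, h(5.75) = 686.078125.
Sum = Σ Δs_i · h(s_i).
Sum = 788.0625.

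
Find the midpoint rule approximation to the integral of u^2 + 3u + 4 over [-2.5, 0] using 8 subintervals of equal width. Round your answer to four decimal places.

5.8130

Δu = (0 − (-2.5))/8 = 0.3125.
Midpoints: -2.34375, -2.03125, -1.71875, -1.40625, -1.09375, -0.78125, -0.46875, -0.15625.
f(-2.34375) = 2521/1024, f(-2.03125) = 2081/1024, f(-1.71875) = 1841/1024, f(-1.40625) = 1801/1024, f(-1.09375) = 1961/1024, f(-0.78125) = 2321/1024, f(-0.46875) = 2881/1024, f(-0.15625) = 3641/1024.
Sum = Δu · [f(-2.34375) + f(-2.03125) + f(-1.71875) + ...].
Sum ≈ 5.8130.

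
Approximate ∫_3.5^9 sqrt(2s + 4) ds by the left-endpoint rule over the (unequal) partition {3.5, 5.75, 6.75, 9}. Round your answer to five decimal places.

Subinterval widths: 2.25, 1, 2.25.
Left endpoints: 3.5, 5.75, 6.75.
f(3.5) ≈ 3.31662, f(5.75) ≈ 3.93700, f(6.75) ≈ 4.18330.
Sum = Σ Δs_i · f(s_i).
Sum ≈ 20.81184.

20.81184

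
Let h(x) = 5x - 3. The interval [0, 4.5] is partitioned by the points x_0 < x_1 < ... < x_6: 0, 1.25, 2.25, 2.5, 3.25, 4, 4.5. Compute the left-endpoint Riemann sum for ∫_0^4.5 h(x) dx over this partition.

Subinterval widths: 1.25, 1, 0.25, 0.75, 0.75, 0.5.
Left endpoints: 0, 1.25, 2.25, 2.5, 3.25, 4.
h(0) = -3, h(1.25) = 3.25, h(2.25) = 8.25, h(2.5) = 9.5, h(3.25) = 13.25, h(4) = 17.
Sum = Σ Δx_i · h(x_i).
Sum = 27.125.

27.125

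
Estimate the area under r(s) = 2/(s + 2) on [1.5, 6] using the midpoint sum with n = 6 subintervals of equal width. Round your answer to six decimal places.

Δs = (6 − 1.5)/6 = 0.75.
Midpoints: 1.875, 2.625, 3.375, 4.125, 4.875, 5.625.
r(1.875) = 16/31, r(2.625) = 16/37, r(3.375) = 16/43, r(4.125) = 16/49, r(4.875) = 16/55, r(5.625) = 16/61.
Sum = Δs · [r(1.875) + r(2.625) + r(3.375) + ...].
Sum ≈ 1.650292.

1.650292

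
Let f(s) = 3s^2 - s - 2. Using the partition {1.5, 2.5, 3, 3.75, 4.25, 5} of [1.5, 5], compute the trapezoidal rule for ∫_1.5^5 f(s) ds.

Subinterval widths: 1, 0.5, 0.75, 0.5, 0.75.
f(1.5) = 3.25, f(2.5) = 14.25, f(3) = 22, f(3.75) = 36.4375, f(4.25) = 47.9375, f(5) = 68.
On each subinterval the trapezoid contributes (Δs_i/2)·[f(s_{i-1}) + f(s_i)].
Sum = 104.296875.

104.296875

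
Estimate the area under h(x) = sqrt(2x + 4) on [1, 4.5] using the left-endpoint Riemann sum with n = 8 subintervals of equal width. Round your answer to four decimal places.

10.4701

Δx = (4.5 − 1)/8 = 0.4375.
Left endpoints: 1, 1.4375, 1.875, 2.3125, 2.75, 3.1875, 3.625, 4.0625.
h(1) ≈ 2.4495, h(1.4375) ≈ 2.6220, h(1.875) ≈ 2.7839, h(2.3125) ≈ 2.9368, h(2.75) ≈ 3.0822, h(3.1875) ≈ 3.2210, h(3.625) ≈ 3.3541, h(4.0625) ≈ 3.4821.
Sum = Δx · [h(1) + h(1.4375) + h(1.875) + ...].
Sum ≈ 10.4701.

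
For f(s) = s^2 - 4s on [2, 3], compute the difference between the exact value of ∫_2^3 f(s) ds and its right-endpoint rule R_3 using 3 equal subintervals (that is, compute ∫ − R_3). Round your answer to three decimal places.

-0.185

Exact integral: ∫_2^3 f(s) ds ≈ -3.66667.
R_3 ≈ -3.48148.
Error ≈ -3.66667 − (-3.48148) ≈ -0.185.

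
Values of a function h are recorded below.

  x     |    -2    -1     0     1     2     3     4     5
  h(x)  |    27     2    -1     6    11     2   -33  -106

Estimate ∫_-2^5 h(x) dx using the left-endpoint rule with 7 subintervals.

14

Δx = 1.
Sum = 1·[27 + 2 + (-1) + 6 + 11 + 2 + (-33)] = 14.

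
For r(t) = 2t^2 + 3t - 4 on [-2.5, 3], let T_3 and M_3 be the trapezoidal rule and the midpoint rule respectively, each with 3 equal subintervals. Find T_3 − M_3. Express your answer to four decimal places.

T_3 ≈ 16.703704.
M_3 ≈ 7.460648.
T_3 − M_3 ≈ 9.2431.

9.2431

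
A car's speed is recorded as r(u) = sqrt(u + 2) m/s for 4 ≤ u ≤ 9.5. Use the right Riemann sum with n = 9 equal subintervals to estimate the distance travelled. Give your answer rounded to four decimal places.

Δu = (9.5 − 4)/9 = 11/18.
Right endpoints: 83/18, 47/9, 35/6, 58/9, 127/18, 23/3, 149/18, 80/9, 9.5.
r(83/18) ≈ 2.5712, r(47/9) ≈ 2.6874, r(35/6) ≈ 2.7988, r(58/9) ≈ 2.9059, r(127/18) ≈ 3.0092, r(23/3) ≈ 3.1091, r(149/18) ≈ 3.2059, r(80/9) ≈ 3.2998, r(9.5) ≈ 3.3912.
Sum = Δu · [r(83/18) + r(47/9) + r(35/6) + ...].
Sum ≈ 16.4869.

16.4869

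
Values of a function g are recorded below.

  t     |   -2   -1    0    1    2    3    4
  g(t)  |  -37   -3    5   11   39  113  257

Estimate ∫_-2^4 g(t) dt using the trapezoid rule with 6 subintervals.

Δt = 1.
T_6 = (1/2)·[(-37) + 2·(-3) + 2·5 + 2·11 + 2·39 + 2·113 + 257] = 275.

275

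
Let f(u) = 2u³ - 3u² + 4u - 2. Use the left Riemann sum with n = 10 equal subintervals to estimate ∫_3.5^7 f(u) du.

805.6803125

Δu = (7 − 3.5)/10 = 0.35.
Left endpoints: 3.5, 3.85, 4.2, 4.55, 4.9, 5.25, 5.6, 5.95, 6.3, 6.65.
f(3.5) = 61, f(3.85) = 83.06575, f(4.2) = 110.056, f(4.55) = 142.48525, f(4.9) = 180.868, f(5.25) = 225.71875, f(5.6) = 277.552, f(5.95) = 336.88225, f(6.3) = 404.224, f(6.65) = 480.09175.
Sum = Δu · [f(3.5) + f(3.85) + f(4.2) + ...].
Sum = 805.6803125.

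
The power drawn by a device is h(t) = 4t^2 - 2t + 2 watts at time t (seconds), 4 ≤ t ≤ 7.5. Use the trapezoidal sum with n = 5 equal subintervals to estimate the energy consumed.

445.06

Δt = (7.5 − 4)/5 = 0.7.
h(4) = 58, h(4.7) = 80.96, h(5.4) = 107.84, h(6.1) = 138.64, h(6.8) = 173.36, h(7.5) = 212.
T_5 = (Δt/2)·[h(t_0) + 2h(t_1) + ... + 2h(t_{4}) + h(t_5)].
Sum = 445.06.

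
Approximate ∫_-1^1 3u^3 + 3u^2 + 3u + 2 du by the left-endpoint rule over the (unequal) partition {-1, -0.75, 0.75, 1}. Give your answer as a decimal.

Subinterval widths: 0.25, 1.5, 0.25.
Left endpoints: -1, -0.75, 0.75.
f(-1) = -1, f(-0.75) = 0.171875, f(0.75) = 7.203125.
Sum = Σ Δu_i · f(u_i).
Sum = 1.80859375.

1.80859375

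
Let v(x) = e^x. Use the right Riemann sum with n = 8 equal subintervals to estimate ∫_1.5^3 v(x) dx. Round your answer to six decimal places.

17.112396

Δx = (3 − 1.5)/8 = 0.1875.
Right endpoints: 1.6875, 1.875, 2.0625, 2.25, 2.4375, 2.625, 2.8125, 3.
v(1.6875) ≈ 5.405949, v(1.875) ≈ 6.520819, v(2.0625) ≈ 7.865609, v(2.25) ≈ 9.487736, v(2.4375) ≈ 11.444394, v(2.625) ≈ 13.804574, v(2.8125) ≈ 16.651495, v(3) ≈ 20.085537.
Sum = Δx · [v(1.6875) + v(1.875) + v(2.0625) + ...].
Sum ≈ 17.112396.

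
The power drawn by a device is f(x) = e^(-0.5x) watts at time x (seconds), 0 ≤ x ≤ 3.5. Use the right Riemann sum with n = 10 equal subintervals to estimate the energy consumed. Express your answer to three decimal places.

Δx = (3.5 − 0)/10 = 0.35.
Right endpoints: 0.35, 0.7, 1.05, 1.4, 1.75, 2.1, 2.45, 2.8, 3.15, 3.5.
f(0.35) ≈ 0.839, f(0.7) ≈ 0.705, f(1.05) ≈ 0.592, f(1.4) ≈ 0.497, f(1.75) ≈ 0.417, f(2.1) ≈ 0.350, f(2.45) ≈ 0.294, f(2.8) ≈ 0.247, f(3.15) ≈ 0.207, f(3.5) ≈ 0.174.
Sum = Δx · [f(0.35) + f(0.7) + f(1.05) + ...].
Sum ≈ 1.512.

1.512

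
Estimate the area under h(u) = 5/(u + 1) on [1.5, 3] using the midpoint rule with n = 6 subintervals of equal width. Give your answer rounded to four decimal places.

Δu = (3 − 1.5)/6 = 0.25.
Midpoints: 1.625, 1.875, 2.125, 2.375, 2.625, 2.875.
h(1.625) = 40/21, h(1.875) = 40/23, h(2.125) = 1.6, h(2.375) = 40/27, h(2.625) = 40/29, h(2.875) = 40/31.
Sum = Δu · [h(1.625) + h(1.875) + h(2.125) + ...].
Sum ≈ 2.3488.

2.3488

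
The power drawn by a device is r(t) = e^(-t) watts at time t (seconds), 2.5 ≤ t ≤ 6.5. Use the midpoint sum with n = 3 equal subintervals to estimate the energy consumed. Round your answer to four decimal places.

0.0749

Δt = (6.5 − 2.5)/3 = 4/3.
Midpoints: 19/6, 4.5, 35/6.
r(19/6) ≈ 0.0421, r(4.5) ≈ 0.0111, r(35/6) ≈ 0.0029.
Sum = Δt · [r(19/6) + r(4.5) + r(35/6)].
Sum ≈ 0.0749.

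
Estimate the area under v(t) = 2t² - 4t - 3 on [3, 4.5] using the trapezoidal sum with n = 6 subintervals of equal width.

15.78125

Δt = (4.5 − 3)/6 = 0.25.
v(3) = 3, v(3.25) = 5.125, v(3.5) = 7.5, v(3.75) = 10.125, v(4) = 13, v(4.25) = 16.125, v(4.5) = 19.5.
T_6 = (Δt/2)·[v(t_0) + 2v(t_1) + ... + 2v(t_{5}) + v(t_6)].
Sum = 15.78125.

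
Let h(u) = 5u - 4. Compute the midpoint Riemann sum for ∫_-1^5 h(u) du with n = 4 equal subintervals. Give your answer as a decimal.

Δu = (5 − (-1))/4 = 1.5.
Midpoints: -0.25, 1.25, 2.75, 4.25.
h(-0.25) = -5.25, h(1.25) = 2.25, h(2.75) = 9.75, h(4.25) = 17.25.
Sum = Δu · [h(-0.25) + h(1.25) + h(2.75) + h(4.25)].
Sum = 36.

36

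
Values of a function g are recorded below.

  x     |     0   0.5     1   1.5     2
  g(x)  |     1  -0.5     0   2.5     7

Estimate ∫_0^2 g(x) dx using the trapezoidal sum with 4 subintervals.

Δx = 0.5.
T_4 = (0.5/2)·[1 + 2·(-0.5) + 2·0 + 2·2.5 + 7] = 3.

3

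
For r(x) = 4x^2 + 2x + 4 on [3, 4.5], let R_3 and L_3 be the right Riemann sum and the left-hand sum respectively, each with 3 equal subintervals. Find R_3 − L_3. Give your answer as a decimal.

24

R_3 = 115.
L_3 = 91.
R_3 − L_3 = 24.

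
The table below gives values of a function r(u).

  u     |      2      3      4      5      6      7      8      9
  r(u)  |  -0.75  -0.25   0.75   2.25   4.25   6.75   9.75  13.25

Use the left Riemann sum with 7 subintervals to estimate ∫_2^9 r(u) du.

22.75

Δu = 1.
Sum = 1·[(-0.75) + (-0.25) + 0.75 + 2.25 + 4.25 + 6.75 + 9.75] = 22.75.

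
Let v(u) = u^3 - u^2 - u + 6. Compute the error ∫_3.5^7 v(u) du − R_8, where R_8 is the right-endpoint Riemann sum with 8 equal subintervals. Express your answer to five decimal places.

Exact integral: ∫_3.5^7 v(u) du ≈ 465.3177083.
R_8 ≈ 523.8122559.
Error ≈ 465.3177083 − 523.8122559 ≈ -58.49455.

-58.49455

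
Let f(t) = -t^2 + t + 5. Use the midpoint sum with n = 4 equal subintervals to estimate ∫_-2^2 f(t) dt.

15

Δt = (2 − (-2))/4 = 1.
Midpoints: -1.5, -0.5, 0.5, 1.5.
f(-1.5) = 1.25, f(-0.5) = 4.25, f(0.5) = 5.25, f(1.5) = 4.25.
Sum = Δt · [f(-1.5) + f(-0.5) + f(0.5) + f(1.5)].
Sum = 15.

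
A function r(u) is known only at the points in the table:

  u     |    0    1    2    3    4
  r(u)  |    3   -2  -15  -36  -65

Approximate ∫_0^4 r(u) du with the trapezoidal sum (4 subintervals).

Δu = 1.
T_4 = (1/2)·[3 + 2·(-2) + 2·(-15) + 2·(-36) + (-65)] = -84.

-84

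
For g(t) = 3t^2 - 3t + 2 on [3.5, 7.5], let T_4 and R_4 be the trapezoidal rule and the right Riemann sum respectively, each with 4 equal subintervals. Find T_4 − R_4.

T_4 = 323.
R_4 = 383.
T_4 − R_4 = -60.

-60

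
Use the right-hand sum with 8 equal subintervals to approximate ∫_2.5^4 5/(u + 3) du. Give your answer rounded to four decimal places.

Δu = (4 − 2.5)/8 = 0.1875.
Right endpoints: 2.6875, 2.875, 3.0625, 3.25, 3.4375, 3.625, 3.8125, 4.
f(2.6875) = 80/91, f(2.875) = 40/47, f(3.0625) = 80/97, f(3.25) = 0.8, f(3.4375) = 80/103, f(3.625) = 40/53, f(3.8125) = 80/109, f(4) = 5/7.
Sum = Δu · [f(2.6875) + f(2.875) + f(3.0625) + ...].
Sum ≈ 1.1877.

1.1877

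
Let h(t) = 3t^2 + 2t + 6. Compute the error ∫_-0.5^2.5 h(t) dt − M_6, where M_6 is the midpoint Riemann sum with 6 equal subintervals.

0.1875

Exact integral: ∫_-0.5^2.5 h(t) dt = 39.75.
M_6 = 39.5625.
Error = 39.75 − 39.5625 = 0.1875.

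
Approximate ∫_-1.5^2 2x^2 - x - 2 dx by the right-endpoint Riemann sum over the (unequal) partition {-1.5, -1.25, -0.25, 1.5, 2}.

2.71875

Subinterval widths: 0.25, 1, 1.75, 0.5.
Right endpoints: -1.25, -0.25, 1.5, 2.
f(-1.25) = 2.375, f(-0.25) = -1.625, f(1.5) = 1, f(2) = 4.
Sum = Σ Δx_i · f(x_i).
Sum = 2.71875.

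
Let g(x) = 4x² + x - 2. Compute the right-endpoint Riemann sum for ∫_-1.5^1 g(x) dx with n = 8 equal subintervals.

Δx = (1 − (-1.5))/8 = 0.3125.
Right endpoints: -1.1875, -0.875, -0.5625, -0.25, 0.0625, 0.375, 0.6875, 1.
g(-1.1875) = 2.453125, g(-0.875) = 0.1875, g(-0.5625) = -1.296875, g(-0.25) = -2, g(0.0625) = -1.921875, g(0.375) = -1.0625, g(0.6875) = 0.578125, g(1) = 3.
Sum = Δx · [g(-1.1875) + g(-0.875) + g(-0.5625) + ...].
Sum = -0.01953125.

-0.01953125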